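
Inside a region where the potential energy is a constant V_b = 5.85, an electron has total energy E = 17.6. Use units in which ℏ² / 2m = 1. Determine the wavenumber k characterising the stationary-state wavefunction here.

k = 3.43

With E > V_b the solution is oscillatory, ψ ∝ e^{±ikx} with k = √(2m(E − V_b))/ℏ.
k = √(2 × 0.5 × 11.75) = 3.428.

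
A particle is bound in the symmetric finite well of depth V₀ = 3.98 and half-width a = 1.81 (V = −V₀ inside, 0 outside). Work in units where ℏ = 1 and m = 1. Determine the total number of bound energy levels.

N = 4

The dimensionless depth is z₀ = a√(2mV₀)/ℏ = 1.81 × √(7.960) = 5.107.
The even/odd transcendental equations gain one root per π/2 in z₀, giving N = 1 + ⌊2z₀/π⌋ = 1 + ⌊3.251⌋ = 4.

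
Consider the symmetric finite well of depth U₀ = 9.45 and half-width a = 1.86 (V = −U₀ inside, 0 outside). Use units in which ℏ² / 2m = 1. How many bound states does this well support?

N = 4

The dimensionless depth is z₀ = a√(2mU₀)/ℏ = 1.86 × √(9.450) = 5.718.
A new bound state (alternating even/odd) appears each time z₀ passes a multiple of π/2, so N = ⌊2z₀/π⌋ + 1 = ⌊3.640⌋ + 1 = 4.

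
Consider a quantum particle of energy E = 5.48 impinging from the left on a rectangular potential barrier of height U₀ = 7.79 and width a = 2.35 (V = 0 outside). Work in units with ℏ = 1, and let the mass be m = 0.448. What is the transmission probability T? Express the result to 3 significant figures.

T = 0.00386

E < U₀: inside the barrier ψ ∝ e^{±κx} with κ = √(2m(U₀ − E))/ℏ = 1.439.
κa = 3.381, sinh(κa) = 14.68.
Matching ψ, ψ′ at both faces gives T = [1 + U₀² sinh²(κa) / (4E(U₀ − E))]⁻¹ = 1/259.3 = 0.00386.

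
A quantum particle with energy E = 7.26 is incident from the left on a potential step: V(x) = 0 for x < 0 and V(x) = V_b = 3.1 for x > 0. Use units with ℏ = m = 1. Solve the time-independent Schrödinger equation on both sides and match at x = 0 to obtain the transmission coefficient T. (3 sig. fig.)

T = 0.981

The wavenumbers are k₁ = √(2mE)/ℏ = 3.811 on the left and k₂ = √(2m(E − V_b))/ℏ = 2.884 on the right.
Continuity of ψ and ψ′ at the step yields the reflection amplitude r = (k₁ − k₂)/(k₁ + k₂) = 0.1383; thus R = |r|² = 0.01913, T = 0.9809.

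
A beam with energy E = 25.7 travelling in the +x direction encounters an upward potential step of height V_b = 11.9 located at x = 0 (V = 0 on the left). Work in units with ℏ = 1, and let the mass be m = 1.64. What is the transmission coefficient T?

T = 0.976

The wavenumbers are k₁ = √(2mE)/ℏ = 9.181 on the left and k₂ = √(2m(E − V_b))/ℏ = 6.728 on the right.
Continuity of ψ and ψ′ at the step yields the reflection amplitude r = (k₁ − k₂)/(k₁ + k₂) = 0.1542; thus R = |r|² = 0.02378, T = 0.9762.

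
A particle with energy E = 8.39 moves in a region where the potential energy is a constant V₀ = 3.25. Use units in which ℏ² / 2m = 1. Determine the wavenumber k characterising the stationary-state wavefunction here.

k = 2.27

With E > V₀ the solution is oscillatory, ψ ∝ e^{±ikx} with k = √(2m(E − V₀))/ℏ.
k = √(2 × 0.5 × 5.14) = 2.267.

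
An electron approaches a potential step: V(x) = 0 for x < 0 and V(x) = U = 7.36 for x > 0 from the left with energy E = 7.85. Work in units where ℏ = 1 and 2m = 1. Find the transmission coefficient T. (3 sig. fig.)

T = 0.640

On each side the TISE gives plane waves with k = √(2m(E − V))/ℏ: k₁ = √(2·½·7.85) = 2.802, k₂ = √(2·½·0.49) = 0.7000.
Matching ψ and ψ′ at x = 0 gives r = (k₁ − k₂)/(k₁ + k₂), so R = r² = 0.3602 and T = 1 − R = 0.6398.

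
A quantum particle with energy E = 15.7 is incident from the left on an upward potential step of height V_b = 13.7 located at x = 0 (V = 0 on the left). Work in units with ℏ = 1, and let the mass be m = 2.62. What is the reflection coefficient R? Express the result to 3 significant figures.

R = 0.225

The wavenumbers are k₁ = √(2mE)/ℏ = 9.070 on the left and k₂ = √(2m(E − V_b))/ℏ = 3.237 on the right.
Matching ψ and ψ′ at x = 0 gives r = (k₁ − k₂)/(k₁ + k₂), so R = r² = 0.2246 and T = 1 − R = 0.7754.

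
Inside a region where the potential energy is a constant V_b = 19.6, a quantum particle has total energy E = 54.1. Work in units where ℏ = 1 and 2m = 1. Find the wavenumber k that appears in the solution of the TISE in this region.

With E > V_b the solution is oscillatory, ψ ∝ e^{±ikx} with k = √(2m(E − V_b))/ℏ.
k = √(2 × 0.5 × 34.5) = 5.874.

k = 5.87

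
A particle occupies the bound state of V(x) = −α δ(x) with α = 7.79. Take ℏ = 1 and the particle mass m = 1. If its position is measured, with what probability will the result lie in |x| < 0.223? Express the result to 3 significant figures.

P = 0.969

The normalised bound state is ψ = √κ e^{−κ|x|} with κ = mα/ℏ² = 7.790.
P(|x| < d) = ∫_{−d}^{d} κ e^{−2κ|x|} dx = 1 − e^{−2κd} = 1 − e^{−3.474} = 0.9690.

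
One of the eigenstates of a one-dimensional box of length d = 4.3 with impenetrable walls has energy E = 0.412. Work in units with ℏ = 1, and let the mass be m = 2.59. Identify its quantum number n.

From E_n = n²π²ℏ²/(2md²) invert to n = √(2md²E)/(πℏ).
n = (4.3/π) × √(2 × 2.59 × 0.412) = 2.000 → n = 2.

n = 2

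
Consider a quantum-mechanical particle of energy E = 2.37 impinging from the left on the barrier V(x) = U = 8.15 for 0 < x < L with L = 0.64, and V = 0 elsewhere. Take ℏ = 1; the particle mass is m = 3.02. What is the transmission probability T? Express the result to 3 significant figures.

T = 0.00171

E < U: inside the barrier ψ ∝ e^{±κx} with κ = √(2m(U − E))/ℏ = 5.909.
κL = 3.781, sinh(κL) = 21.93.
Matching ψ, ψ′ at both faces gives T = [1 + U² sinh²(κL) / (4E(U − E))]⁻¹ = 1/583.9 = 0.00171.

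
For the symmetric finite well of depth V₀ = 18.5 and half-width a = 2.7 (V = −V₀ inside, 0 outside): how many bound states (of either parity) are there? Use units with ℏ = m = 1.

N = 11

The dimensionless depth is z₀ = a√(2mV₀)/ℏ = 2.7 × √(37.00) = 16.42.
The even/odd transcendental equations gain one root per π/2 in z₀, giving N = 1 + ⌊2z₀/π⌋ = 1 + ⌊10.46⌋ = 11.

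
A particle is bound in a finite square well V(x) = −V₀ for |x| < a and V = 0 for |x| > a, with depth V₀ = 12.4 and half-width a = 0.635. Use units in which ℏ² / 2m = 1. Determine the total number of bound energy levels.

Define the well-strength parameter z₀ = (a/ℏ)√(2mV₀) = 0.635 × √(2·0.5·12.4) = 2.236.
The even/odd transcendental equations gain one root per π/2 in z₀, giving N = 1 + ⌊2z₀/π⌋ = 1 + ⌊1.424⌋ = 2.

N = 2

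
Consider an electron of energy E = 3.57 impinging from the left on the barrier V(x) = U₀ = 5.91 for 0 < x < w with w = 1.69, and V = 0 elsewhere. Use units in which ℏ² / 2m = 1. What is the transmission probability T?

T = 0.0215

Since E < U₀ the interior solution is evanescent with decay constant κ = √(2m(U₀ − E))/ℏ = 1.530.
κw = 2.585, sinh(κw) = 6.595.
Matching ψ, ψ′ at both faces gives T = [1 + U₀² sinh²(κw) / (4E(U₀ − E))]⁻¹ = 1/46.47 = 0.0215.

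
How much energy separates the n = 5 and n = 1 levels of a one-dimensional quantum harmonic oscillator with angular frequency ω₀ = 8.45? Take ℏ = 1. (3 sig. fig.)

ΔE = 33.8

E_n = ℏω₀(n + ½), so ΔE = (5 − 1) ℏω₀ = 4 × 8.45 = 33.80.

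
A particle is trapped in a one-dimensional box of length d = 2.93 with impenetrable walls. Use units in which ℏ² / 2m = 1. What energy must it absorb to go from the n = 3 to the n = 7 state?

ΔE = 46.0

E_n = n²π²ℏ²/(2md²), so ΔE = (7² − 3²) π²ℏ²/(2md²).
ΔE = 40 × π² / (2 × 0.5 × 2.93²) = 45.99.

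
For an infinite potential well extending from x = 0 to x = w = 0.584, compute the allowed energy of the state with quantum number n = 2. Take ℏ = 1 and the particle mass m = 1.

E = 57.9

Requiring ψ(0) = ψ(w) = 0 quantises k = nπ/w, hence E_n = ℏ²k²/2m = n²π²ℏ²/(2mw²).
E_2 = 2² × π² / (2 × 1 × 0.584²) = 57.88.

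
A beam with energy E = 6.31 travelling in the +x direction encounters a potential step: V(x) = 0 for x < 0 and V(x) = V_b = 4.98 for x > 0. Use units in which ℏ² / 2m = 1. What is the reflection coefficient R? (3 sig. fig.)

R = 0.137

On each side the TISE gives plane waves with k = √(2m(E − V))/ℏ: k₁ = √(2·½·6.31) = 2.512, k₂ = √(2·½·1.33) = 1.153.
Continuity of ψ and ψ′ at the step yields the reflection amplitude r = (k₁ − k₂)/(k₁ + k₂) = 0.3707; thus R = |r|² = 0.1374, T = 0.8626.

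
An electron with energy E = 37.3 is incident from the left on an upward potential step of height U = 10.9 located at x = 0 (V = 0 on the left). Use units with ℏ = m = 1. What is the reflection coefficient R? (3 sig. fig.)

On each side the TISE gives plane waves with k = √(2m(E − V))/ℏ: k₁ = √(2·1·37.3) = 8.637, k₂ = √(2·1·26.4) = 7.266.
Continuity of ψ and ψ′ at the step yields the reflection amplitude r = (k₁ − k₂)/(k₁ + k₂) = 0.08619; thus R = |r|² = 0.007429, T = 0.9926.

R = 0.00743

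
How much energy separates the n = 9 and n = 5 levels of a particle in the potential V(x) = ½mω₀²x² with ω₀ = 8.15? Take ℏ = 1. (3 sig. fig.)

ΔE = 32.6

E_n = ℏω₀(n + ½), so ΔE = (9 − 5) ℏω₀ = 4 × 8.15 = 32.60.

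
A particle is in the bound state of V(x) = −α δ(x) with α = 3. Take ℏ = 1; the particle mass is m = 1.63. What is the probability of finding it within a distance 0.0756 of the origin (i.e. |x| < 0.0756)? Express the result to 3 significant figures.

P = 0.523

The normalised bound state is ψ = √κ e^{−κ|x|} with κ = mα/ℏ² = 4.890.
P(|x| < d) = ∫_{−d}^{d} κ e^{−2κ|x|} dx = 1 − e^{−2κd} = 1 − e^{−0.7394} = 0.5226.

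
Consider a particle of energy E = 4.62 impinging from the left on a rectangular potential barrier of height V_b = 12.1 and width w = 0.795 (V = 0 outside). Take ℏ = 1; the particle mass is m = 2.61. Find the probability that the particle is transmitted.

Since E < V_b the interior solution is evanescent with decay constant κ = √(2m(V_b − E))/ℏ = 6.249.
κw = 4.968, sinh(κw) = 71.84.
The exact tunnelling result is T⁻¹ = 1 + V_b² sinh²(κw) / [4E(V_b − E)] = 5468, so T = 0.000183.

T = 0.000183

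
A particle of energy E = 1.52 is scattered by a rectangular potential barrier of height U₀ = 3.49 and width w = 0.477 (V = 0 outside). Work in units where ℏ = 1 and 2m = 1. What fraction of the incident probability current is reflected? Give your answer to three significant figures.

Since E < U₀ the interior solution is evanescent with decay constant κ = √(2m(U₀ − E))/ℏ = 1.404.
κw = 0.6695, sinh(κw) = 0.7206.
The exact tunnelling result is T⁻¹ = 1 + U₀² sinh²(κw) / [4E(U₀ − E)] = 1.528, so T = 0.654.
R = 1 − T = 0.346.

R = 0.346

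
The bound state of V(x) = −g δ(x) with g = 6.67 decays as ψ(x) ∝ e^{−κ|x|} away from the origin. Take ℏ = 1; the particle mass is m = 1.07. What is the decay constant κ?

κ = 7.14

Integrating the TISE across x = 0 gives the cusp condition ψ'(0⁺) − ψ'(0⁻) = −(2mg/ℏ²)ψ(0).
With ψ ∝ e^{−κ|x|} this yields −2κ = −2mg/ℏ², so κ = mg/ℏ² = 7.137.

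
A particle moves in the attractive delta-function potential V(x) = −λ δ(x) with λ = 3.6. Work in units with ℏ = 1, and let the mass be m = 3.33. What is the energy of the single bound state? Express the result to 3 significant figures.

E = -21.6

For x ≠ 0 the bound state is ψ ∝ e^{−κ|x|}; integrating the TISE across the delta gives the cusp condition 2κ = 2mλ/ℏ², so κ = 11.99.
Then E = −ℏ²κ²/(2m) = −mλ²/(2ℏ²) = -21.58.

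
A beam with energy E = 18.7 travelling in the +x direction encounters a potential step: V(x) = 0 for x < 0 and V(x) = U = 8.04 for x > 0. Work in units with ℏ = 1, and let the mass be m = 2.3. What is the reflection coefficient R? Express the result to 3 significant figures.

R = 0.0195

The wavenumbers are k₁ = √(2mE)/ℏ = 9.275 on the left and k₂ = √(2m(E − U))/ℏ = 7.003 on the right.
Matching ψ and ψ′ at x = 0 gives r = (k₁ − k₂)/(k₁ + k₂), so R = r² = 0.01949 and T = 1 − R = 0.9805.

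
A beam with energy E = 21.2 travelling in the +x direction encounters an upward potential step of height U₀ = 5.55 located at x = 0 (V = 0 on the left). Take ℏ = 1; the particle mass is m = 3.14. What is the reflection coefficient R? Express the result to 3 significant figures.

R = 0.00574

The wavenumbers are k₁ = √(2mE)/ℏ = 11.54 on the left and k₂ = √(2m(E − U₀))/ℏ = 9.914 on the right.
Continuity of ψ and ψ′ at the step yields the reflection amplitude r = (k₁ − k₂)/(k₁ + k₂) = 0.07574; thus R = |r|² = 0.005736, T = 0.9943.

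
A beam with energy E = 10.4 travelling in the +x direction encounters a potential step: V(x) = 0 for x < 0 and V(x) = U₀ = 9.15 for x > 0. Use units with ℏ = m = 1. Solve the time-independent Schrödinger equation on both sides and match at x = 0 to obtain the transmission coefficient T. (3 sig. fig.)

The wavenumbers are k₁ = √(2mE)/ℏ = 4.561 on the left and k₂ = √(2m(E − U₀))/ℏ = 1.581 on the right.
Continuity of ψ and ψ′ at the step yields the reflection amplitude r = (k₁ − k₂)/(k₁ + k₂) = 0.4851; thus R = |r|² = 0.2353, T = 0.7647.

T = 0.765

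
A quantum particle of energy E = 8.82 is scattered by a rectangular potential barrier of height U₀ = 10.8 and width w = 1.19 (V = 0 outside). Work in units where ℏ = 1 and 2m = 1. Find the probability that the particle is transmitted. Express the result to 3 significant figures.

E < U₀: inside the barrier ψ ∝ e^{±κx} with κ = √(2m(U₀ − E))/ℏ = 1.407.
κw = 1.674, sinh(κw) = 2.574.
The exact tunnelling result is T⁻¹ = 1 + U₀² sinh²(κw) / [4E(U₀ − E)] = 12.07, so T = 0.0829.

T = 0.0829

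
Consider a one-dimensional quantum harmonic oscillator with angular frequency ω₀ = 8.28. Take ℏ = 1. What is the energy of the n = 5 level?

Using E_n = (n + ½)ℏω₀: E_5 = 5.5 × 8.28 = 45.54.

E = 45.5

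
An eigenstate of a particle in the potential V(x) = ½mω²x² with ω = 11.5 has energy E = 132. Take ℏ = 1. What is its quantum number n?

Invert E_n = (n + ½)ℏω: n = E/ℏω − ½ = 10.978, so n = 11.

n = 11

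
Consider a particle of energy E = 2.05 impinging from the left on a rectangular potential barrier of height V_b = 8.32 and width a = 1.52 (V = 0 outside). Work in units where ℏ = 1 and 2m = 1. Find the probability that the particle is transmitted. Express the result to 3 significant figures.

Since E < V_b the interior solution is evanescent with decay constant κ = √(2m(V_b − E))/ℏ = 2.504.
κa = 3.806, sinh(κa) = 22.48.
Matching ψ, ψ′ at both faces gives T = [1 + V_b² sinh²(κa) / (4E(V_b − E))]⁻¹ = 1/681.1 = 0.00147.

T = 0.00147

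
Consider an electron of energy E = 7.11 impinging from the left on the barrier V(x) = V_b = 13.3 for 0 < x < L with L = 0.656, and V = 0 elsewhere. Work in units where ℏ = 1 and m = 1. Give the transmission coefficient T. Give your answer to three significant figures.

Since E < V_b the interior solution is evanescent with decay constant κ = √(2m(V_b − E))/ℏ = 3.519.
κL = 2.308, sinh(κL) = 4.978.
The exact tunnelling result is T⁻¹ = 1 + V_b² sinh²(κL) / [4E(V_b − E)] = 25.90, so T = 0.0386.

T = 0.0386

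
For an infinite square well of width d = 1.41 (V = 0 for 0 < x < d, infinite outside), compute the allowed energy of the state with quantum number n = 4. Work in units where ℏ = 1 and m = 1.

Requiring ψ(0) = ψ(d) = 0 quantises k = nπ/d, hence E_n = ℏ²k²/2m = n²π²ℏ²/(2md²).
E_4 = 4² × π² / (2 × 1 × 1.41²) = 39.71.

E = 39.7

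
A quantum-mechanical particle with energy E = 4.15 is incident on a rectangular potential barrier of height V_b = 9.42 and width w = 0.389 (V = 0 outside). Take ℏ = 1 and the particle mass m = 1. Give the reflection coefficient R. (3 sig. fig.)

R = 0.728

E < V_b: inside the barrier ψ ∝ e^{±κx} with κ = √(2m(V_b − E))/ℏ = 3.247.
κw = 1.263, sinh(κw) = 1.626.
Matching ψ, ψ′ at both faces gives T = [1 + V_b² sinh²(κw) / (4E(V_b − E))]⁻¹ = 1/3.683 = 0.272.
R = 1 − T = 0.728.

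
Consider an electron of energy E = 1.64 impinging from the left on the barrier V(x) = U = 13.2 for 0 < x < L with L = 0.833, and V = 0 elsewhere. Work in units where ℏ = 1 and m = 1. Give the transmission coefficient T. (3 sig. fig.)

T = 0.000578

Since E < U the interior solution is evanescent with decay constant κ = √(2m(U − E))/ℏ = 4.808.
κL = 4.005, sinh(κL) = 27.44.
Matching ψ, ψ′ at both faces gives T = [1 + U² sinh²(κL) / (4E(U − E))]⁻¹ = 1/1731 = 0.000578.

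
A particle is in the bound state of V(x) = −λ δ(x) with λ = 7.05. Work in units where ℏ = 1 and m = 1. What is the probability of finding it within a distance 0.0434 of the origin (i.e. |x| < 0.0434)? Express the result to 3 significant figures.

P = 0.458

The normalised bound state is ψ = √κ e^{−κ|x|} with κ = mλ/ℏ² = 7.050.
P(|x| < d) = ∫_{−d}^{d} κ e^{−2κ|x|} dx = 1 − e^{−2κd} = 1 − e^{−0.6119} = 0.4577.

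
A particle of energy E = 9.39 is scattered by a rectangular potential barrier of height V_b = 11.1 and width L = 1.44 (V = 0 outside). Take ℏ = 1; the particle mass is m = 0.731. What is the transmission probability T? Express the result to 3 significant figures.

T = 0.0219

Since E < V_b the interior solution is evanescent with decay constant κ = √(2m(V_b − E))/ℏ = 1.581.
κL = 2.277, sinh(κL) = 4.822.
The exact tunnelling result is T⁻¹ = 1 + V_b² sinh²(κL) / [4E(V_b − E)] = 45.60, so T = 0.0219.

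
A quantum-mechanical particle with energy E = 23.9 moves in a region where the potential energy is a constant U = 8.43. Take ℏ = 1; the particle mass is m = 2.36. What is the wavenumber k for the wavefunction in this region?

k = 8.55

With E > U the solution is oscillatory, ψ ∝ e^{±ikx} with k = √(2m(E − U))/ℏ.
k = √(2 × 2.36 × 15.47) = 8.545.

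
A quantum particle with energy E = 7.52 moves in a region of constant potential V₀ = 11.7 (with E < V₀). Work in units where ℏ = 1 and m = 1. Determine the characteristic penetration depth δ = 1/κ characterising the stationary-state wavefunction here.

δ = 0.346

Since E < V₀ the TISE in this region is ψ'' = κ²ψ with κ = √(2m(V₀ − E))/ℏ.
κ = √(2 × 1 × 4.18) = 2.891. The penetration depth is δ = 1/κ = 0.346.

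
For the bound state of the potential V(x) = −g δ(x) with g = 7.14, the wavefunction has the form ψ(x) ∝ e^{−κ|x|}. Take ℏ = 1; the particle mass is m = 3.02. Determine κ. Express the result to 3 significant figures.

Integrating the TISE across x = 0 gives the cusp condition ψ'(0⁺) − ψ'(0⁻) = −(2mg/ℏ²)ψ(0).
With ψ ∝ e^{−κ|x|} this yields −2κ = −2mg/ℏ², so κ = mg/ℏ² = 21.56.

κ = 21.6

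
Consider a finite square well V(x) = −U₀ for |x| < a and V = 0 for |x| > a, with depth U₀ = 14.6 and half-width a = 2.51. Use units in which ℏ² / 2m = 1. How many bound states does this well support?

The dimensionless depth is z₀ = a√(2mU₀)/ℏ = 2.51 × √(14.60) = 9.591.
A new bound state (alternating even/odd) appears each time z₀ passes a multiple of π/2, so N = ⌊2z₀/π⌋ + 1 = ⌊6.106⌋ + 1 = 7.

N = 7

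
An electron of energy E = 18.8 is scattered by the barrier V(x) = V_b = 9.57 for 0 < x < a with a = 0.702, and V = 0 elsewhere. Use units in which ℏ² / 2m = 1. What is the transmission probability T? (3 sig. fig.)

E > V_b: inside the barrier k₂ = √(2m(E − V_b))/ℏ = 3.038, k₂a = 2.133.
T = [1 + V_b² sin²(k₂a) / (4E(E − V_b))]⁻¹ = 1/1.094 = 0.914.

T = 0.914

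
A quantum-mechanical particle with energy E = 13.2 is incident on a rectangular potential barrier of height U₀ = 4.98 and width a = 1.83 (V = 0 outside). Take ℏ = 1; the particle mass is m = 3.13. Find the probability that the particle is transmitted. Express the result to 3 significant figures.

T = 0.984

E > U₀: inside the barrier k₂ = √(2m(E − U₀))/ℏ = 7.173, k₂a = 13.13.
Matching at both interfaces gives T⁻¹ = 1 + U₀² sin²(k₂a) / [4E(E − U₀)] = 1.016, hence T = 0.984.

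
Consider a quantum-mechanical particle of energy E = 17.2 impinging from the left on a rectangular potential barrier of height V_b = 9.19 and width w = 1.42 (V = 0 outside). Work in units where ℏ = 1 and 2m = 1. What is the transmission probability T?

T = 0.917

E > V_b: inside the barrier k₂ = √(2m(E − V_b))/ℏ = 2.830, k₂w = 4.019.
Matching at both interfaces gives T⁻¹ = 1 + V_b² sin²(k₂w) / [4E(E − V_b)] = 1.091, hence T = 0.917.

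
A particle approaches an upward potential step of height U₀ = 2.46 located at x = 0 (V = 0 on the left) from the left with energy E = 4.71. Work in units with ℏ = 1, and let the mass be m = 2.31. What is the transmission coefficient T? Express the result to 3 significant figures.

On each side the TISE gives plane waves with k = √(2m(E − V))/ℏ: k₁ = √(2·2.31·4.71) = 4.665, k₂ = √(2·2.31·2.25) = 3.224.
Matching ψ and ψ′ at x = 0 gives r = (k₁ − k₂)/(k₁ + k₂), so R = r² = 0.03335 and T = 1 − R = 0.9667.

T = 0.967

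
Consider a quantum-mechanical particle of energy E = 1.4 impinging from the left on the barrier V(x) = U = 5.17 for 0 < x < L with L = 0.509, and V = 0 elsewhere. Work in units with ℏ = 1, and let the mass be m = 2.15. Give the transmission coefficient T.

T = 0.0514

E < U: inside the barrier ψ ∝ e^{±κx} with κ = √(2m(U − E))/ℏ = 4.026.
κL = 2.049, sinh(κL) = 3.817.
Matching ψ, ψ′ at both faces gives T = [1 + U² sinh²(κL) / (4E(U − E))]⁻¹ = 1/19.45 = 0.0514.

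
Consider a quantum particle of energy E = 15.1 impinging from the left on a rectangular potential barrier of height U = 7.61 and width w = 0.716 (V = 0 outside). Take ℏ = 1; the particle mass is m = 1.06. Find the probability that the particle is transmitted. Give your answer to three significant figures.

E > U: inside the barrier k₂ = √(2m(E − U))/ℏ = 3.985, k₂w = 2.853.
Matching at both interfaces gives T⁻¹ = 1 + U² sin²(k₂w) / [4E(E − U)] = 1.010, hence T = 0.990.

T = 0.990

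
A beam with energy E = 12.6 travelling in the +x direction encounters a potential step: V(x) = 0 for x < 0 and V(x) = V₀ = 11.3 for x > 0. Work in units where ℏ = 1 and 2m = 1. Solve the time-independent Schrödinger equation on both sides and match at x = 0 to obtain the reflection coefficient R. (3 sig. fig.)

On each side the TISE gives plane waves with k = √(2m(E − V))/ℏ: k₁ = √(2·½·12.6) = 3.550, k₂ = √(2·½·1.3) = 1.140.
Continuity of ψ and ψ′ at the step yields the reflection amplitude r = (k₁ − k₂)/(k₁ + k₂) = 0.5138; thus R = |r|² = 0.2640, T = 0.7360.

R = 0.264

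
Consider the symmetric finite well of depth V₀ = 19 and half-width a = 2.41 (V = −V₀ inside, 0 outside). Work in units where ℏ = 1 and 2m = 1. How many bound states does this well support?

Define the well-strength parameter z₀ = (a/ℏ)√(2mV₀) = 2.41 × √(2·0.5·19) = 10.50.
A new bound state (alternating even/odd) appears each time z₀ passes a multiple of π/2, so N = ⌊2z₀/π⌋ + 1 = ⌊6.688⌋ + 1 = 7.

N = 7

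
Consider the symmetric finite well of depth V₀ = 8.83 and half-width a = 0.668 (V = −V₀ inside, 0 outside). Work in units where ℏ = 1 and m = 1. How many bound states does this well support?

Define the well-strength parameter z₀ = (a/ℏ)√(2mV₀) = 0.668 × √(2·1·8.83) = 2.807.
The even/odd transcendental equations gain one root per π/2 in z₀, giving N = 1 + ⌊2z₀/π⌋ = 1 + ⌊1.787⌋ = 2.

N = 2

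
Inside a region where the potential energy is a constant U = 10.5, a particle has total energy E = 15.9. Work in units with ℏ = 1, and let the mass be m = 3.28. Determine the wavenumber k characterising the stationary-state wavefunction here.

With E > U the solution is oscillatory, ψ ∝ e^{±ikx} with k = √(2m(E − U))/ℏ.
k = √(2 × 3.28 × 5.4) = 5.952.

k = 5.95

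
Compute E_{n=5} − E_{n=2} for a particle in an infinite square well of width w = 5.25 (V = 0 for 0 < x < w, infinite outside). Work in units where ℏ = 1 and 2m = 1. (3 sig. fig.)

E_n = n²π²ℏ²/(2mw²), so ΔE = (5² − 2²) π²ℏ²/(2mw²).
ΔE = 21 × π² / (2 × 0.5 × 5.25²) = 7.520.

ΔE = 7.52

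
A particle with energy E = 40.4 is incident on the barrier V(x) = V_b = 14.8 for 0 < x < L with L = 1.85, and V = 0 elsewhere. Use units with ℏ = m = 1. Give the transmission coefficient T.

T = 0.980

E > V_b: inside the barrier k₂ = √(2m(E − V_b))/ℏ = 7.155, k₂L = 13.24.
T = [1 + V_b² sin²(k₂L) / (4E(E − V_b))]⁻¹ = 1/1.020 = 0.980.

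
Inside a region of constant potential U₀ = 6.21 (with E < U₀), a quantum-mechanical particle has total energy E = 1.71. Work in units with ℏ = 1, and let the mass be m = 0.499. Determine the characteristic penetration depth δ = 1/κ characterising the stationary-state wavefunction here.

δ = 0.472

Since E < U₀ the TISE in this region is ψ'' = κ²ψ with κ = √(2m(U₀ − E))/ℏ.
κ = √(2 × 0.499 × 4.5) = 2.119. The penetration depth is δ = 1/κ = 0.472.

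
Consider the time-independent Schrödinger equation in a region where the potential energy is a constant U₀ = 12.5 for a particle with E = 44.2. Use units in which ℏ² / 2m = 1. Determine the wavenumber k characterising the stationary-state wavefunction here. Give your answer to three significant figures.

With E > U₀ the solution is oscillatory, ψ ∝ e^{±ikx} with k = √(2m(E − U₀))/ℏ.
k = √(2 × 0.5 × 31.7) = 5.630.

k = 5.63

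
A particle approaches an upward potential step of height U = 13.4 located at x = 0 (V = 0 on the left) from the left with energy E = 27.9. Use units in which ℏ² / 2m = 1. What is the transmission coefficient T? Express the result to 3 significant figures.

The wavenumbers are k₁ = √(2mE)/ℏ = 5.282 on the left and k₂ = √(2m(E − U))/ℏ = 3.808 on the right.
Matching ψ and ψ′ at x = 0 gives r = (k₁ − k₂)/(k₁ + k₂), so R = r² = 0.02630 and T = 1 − R = 0.9737.

T = 0.974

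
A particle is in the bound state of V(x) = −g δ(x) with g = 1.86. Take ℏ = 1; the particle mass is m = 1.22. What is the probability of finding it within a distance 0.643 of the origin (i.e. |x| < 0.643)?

The normalised bound state is ψ = √κ e^{−κ|x|} with κ = mg/ℏ² = 2.269.
P(|x| < d) = ∫_{−d}^{d} κ e^{−2κ|x|} dx = 1 − e^{−2κd} = 1 − e^{−2.918} = 0.9460.

P = 0.946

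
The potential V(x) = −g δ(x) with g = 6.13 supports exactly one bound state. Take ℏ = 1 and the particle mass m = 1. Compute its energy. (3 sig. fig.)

E = -18.8

For x ≠ 0 the bound state is ψ ∝ e^{−κ|x|}; integrating the TISE across the delta gives the cusp condition 2κ = 2mg/ℏ², so κ = 6.130.
Then E = −ℏ²κ²/(2m) = −mg²/(2ℏ²) = -18.79.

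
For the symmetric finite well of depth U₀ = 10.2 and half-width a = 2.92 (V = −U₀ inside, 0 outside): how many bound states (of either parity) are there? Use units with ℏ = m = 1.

Define the well-strength parameter z₀ = (a/ℏ)√(2mU₀) = 2.92 × √(2·1·10.2) = 13.19.
A new bound state (alternating even/odd) appears each time z₀ passes a multiple of π/2, so N = ⌊2z₀/π⌋ + 1 = ⌊8.396⌋ + 1 = 9.

N = 9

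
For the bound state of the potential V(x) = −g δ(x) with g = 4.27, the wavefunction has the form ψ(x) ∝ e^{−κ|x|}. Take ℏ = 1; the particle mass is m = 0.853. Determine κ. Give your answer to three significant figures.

Integrating the TISE across x = 0 gives the cusp condition ψ'(0⁺) − ψ'(0⁻) = −(2mg/ℏ²)ψ(0).
With ψ ∝ e^{−κ|x|} this yields −2κ = −2mg/ℏ², so κ = mg/ℏ² = 3.642.

κ = 3.64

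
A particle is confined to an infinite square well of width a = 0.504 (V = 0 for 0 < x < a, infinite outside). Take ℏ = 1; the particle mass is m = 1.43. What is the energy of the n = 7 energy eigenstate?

E = 666

The infinite-well eigenfunctions ψ_n = √(2/a) sin(nπx/a) vanish at both walls, giving E_n = n²π²ℏ²/(2ma²).
E_7 = 7² × π² / (2 × 1.43 × 0.504²) = 665.7.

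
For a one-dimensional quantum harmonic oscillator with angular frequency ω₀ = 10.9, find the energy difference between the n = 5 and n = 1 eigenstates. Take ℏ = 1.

ΔE = 43.6

E_n = ℏω₀(n + ½), so ΔE = (5 − 1) ℏω₀ = 4 × 10.9 = 43.60.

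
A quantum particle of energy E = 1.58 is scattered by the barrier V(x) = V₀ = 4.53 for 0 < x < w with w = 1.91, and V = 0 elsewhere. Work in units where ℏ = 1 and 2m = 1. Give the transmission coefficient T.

T = 0.00513

Since E < V₀ the interior solution is evanescent with decay constant κ = √(2m(V₀ − E))/ℏ = 1.718.
κw = 3.281, sinh(κw) = 13.28.
Matching ψ, ψ′ at both faces gives T = [1 + V₀² sinh²(κw) / (4E(V₀ − E))]⁻¹ = 1/195.0 = 0.00513.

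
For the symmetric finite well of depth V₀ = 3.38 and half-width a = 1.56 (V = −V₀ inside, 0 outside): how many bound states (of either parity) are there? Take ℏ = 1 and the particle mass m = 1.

Define the well-strength parameter z₀ = (a/ℏ)√(2mV₀) = 1.56 × √(2·1·3.38) = 4.056.
A new bound state (alternating even/odd) appears each time z₀ passes a multiple of π/2, so N = ⌊2z₀/π⌋ + 1 = ⌊2.582⌋ + 1 = 3.

N = 3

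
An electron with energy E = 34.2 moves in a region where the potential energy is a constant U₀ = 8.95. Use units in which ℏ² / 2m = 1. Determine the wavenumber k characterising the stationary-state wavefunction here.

k = 5.02

With E > U₀ the solution is oscillatory, ψ ∝ e^{±ikx} with k = √(2m(E − U₀))/ℏ.
k = √(2 × 0.5 × 25.25) = 5.025.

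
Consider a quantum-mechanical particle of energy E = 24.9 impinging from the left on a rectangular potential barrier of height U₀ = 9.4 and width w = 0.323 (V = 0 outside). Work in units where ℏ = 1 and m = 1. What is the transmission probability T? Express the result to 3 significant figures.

T = 0.948

Above the barrier the interior wavenumber is k₂ = √(2m(E − U₀))/ℏ = 5.568, giving phase k₂w = 1.798.
Matching at both interfaces gives T⁻¹ = 1 + U₀² sin²(k₂w) / [4E(E − U₀)] = 1.054, hence T = 0.948.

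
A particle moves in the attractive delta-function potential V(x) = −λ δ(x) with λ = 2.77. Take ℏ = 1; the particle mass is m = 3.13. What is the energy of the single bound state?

The bound state is ψ(x) = √κ e^{−κ|x|}. The derivative jump ψ'(0⁺) − ψ'(0⁻) = −(2mλ/ℏ²)ψ(0) fixes κ = mλ/ℏ² = 8.670.
Then E = −ℏ²κ²/(2m) = −mλ²/(2ℏ²) = -12.01.

E = -12.0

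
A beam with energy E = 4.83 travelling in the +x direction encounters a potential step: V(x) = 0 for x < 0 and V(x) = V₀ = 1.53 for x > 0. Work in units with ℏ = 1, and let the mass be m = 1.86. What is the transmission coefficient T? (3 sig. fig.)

T = 0.991

The wavenumbers are k₁ = √(2mE)/ℏ = 4.239 on the left and k₂ = √(2m(E − V₀))/ℏ = 3.504 on the right.
Matching ψ and ψ′ at x = 0 gives r = (k₁ − k₂)/(k₁ + k₂), so R = r² = 0.009014 and T = 1 − R = 0.9910.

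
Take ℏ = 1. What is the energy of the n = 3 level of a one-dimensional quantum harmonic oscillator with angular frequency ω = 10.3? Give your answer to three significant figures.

E = 36.1

Using E_n = (n + ½)ℏω: E_3 = 3.5 × 10.3 = 36.05.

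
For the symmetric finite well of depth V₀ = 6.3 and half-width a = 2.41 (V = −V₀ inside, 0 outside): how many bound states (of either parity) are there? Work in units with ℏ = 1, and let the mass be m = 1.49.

The dimensionless depth is z₀ = a√(2mV₀)/ℏ = 2.41 × √(18.77) = 10.44.
A new bound state (alternating even/odd) appears each time z₀ passes a multiple of π/2, so N = ⌊2z₀/π⌋ + 1 = ⌊6.648⌋ + 1 = 7.

N = 7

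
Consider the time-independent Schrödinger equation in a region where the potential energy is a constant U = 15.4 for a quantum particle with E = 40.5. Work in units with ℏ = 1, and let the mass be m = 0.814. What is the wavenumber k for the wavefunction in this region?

With E > U the solution is oscillatory, ψ ∝ e^{±ikx} with k = √(2m(E − U))/ℏ.
k = √(2 × 0.814 × 25.1) = 6.392.

k = 6.39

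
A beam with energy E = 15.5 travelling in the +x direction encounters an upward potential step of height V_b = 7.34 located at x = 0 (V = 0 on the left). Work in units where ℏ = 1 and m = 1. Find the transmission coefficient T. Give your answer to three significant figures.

The wavenumbers are k₁ = √(2mE)/ℏ = 5.568 on the left and k₂ = √(2m(E − V_b))/ℏ = 4.040 on the right.
Continuity of ψ and ψ′ at the step yields the reflection amplitude r = (k₁ − k₂)/(k₁ + k₂) = 0.1590; thus R = |r|² = 0.02529, T = 0.9747.

T = 0.975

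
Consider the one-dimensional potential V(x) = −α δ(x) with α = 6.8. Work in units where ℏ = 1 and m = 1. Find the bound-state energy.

E = -23.1

For x ≠ 0 the bound state is ψ ∝ e^{−κ|x|}; integrating the TISE across the delta gives the cusp condition 2κ = 2mα/ℏ², so κ = 6.800.
Then E = −ℏ²κ²/(2m) = −mα²/(2ℏ²) = -23.12.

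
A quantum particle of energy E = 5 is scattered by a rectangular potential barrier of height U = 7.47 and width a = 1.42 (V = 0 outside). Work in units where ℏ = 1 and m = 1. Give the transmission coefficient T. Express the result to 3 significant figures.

T = 0.00641

E < U: inside the barrier ψ ∝ e^{±κx} with κ = √(2m(U − E))/ℏ = 2.223.
κa = 3.156, sinh(κa) = 11.72.
The exact tunnelling result is T⁻¹ = 1 + U² sinh²(κa) / [4E(U − E)] = 156.1, so T = 0.00641.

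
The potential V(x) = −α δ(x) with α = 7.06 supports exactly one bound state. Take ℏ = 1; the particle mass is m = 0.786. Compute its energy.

E = -19.6

The bound state is ψ(x) = √κ e^{−κ|x|}. The derivative jump ψ'(0⁺) − ψ'(0⁻) = −(2mα/ℏ²)ψ(0) fixes κ = mα/ℏ² = 5.549.
Then E = −ℏ²κ²/(2m) = −mα²/(2ℏ²) = -19.59.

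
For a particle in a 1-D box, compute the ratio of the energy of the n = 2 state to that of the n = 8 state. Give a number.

Since E_n ∝ n², the ratio is (2/8)² = 0.0625.

0.0625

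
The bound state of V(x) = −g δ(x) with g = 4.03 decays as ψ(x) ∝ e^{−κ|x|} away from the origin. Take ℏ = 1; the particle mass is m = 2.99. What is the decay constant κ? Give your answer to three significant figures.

Integrating the TISE across x = 0 gives the cusp condition ψ'(0⁺) − ψ'(0⁻) = −(2mg/ℏ²)ψ(0).
With ψ ∝ e^{−κ|x|} this yields −2κ = −2mg/ℏ², so κ = mg/ℏ² = 12.05.

κ = 12.0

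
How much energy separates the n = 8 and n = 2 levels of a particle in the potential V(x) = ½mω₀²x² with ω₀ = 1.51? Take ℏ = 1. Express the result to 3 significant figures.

E_n = ℏω₀(n + ½), so ΔE = (8 − 2) ℏω₀ = 6 × 1.51 = 9.060.

ΔE = 9.06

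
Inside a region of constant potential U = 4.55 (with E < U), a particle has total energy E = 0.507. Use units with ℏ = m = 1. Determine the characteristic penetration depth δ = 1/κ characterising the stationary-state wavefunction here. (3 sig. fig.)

δ = 0.352

Since E < U the TISE in this region is ψ'' = κ²ψ with κ = √(2m(U − E))/ℏ.
κ = √(2 × 1 × 4.043) = 2.844. The penetration depth is δ = 1/κ = 0.352.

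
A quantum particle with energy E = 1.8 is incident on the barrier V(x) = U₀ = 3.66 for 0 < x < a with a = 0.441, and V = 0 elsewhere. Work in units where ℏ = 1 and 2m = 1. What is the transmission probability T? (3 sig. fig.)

E < U₀: inside the barrier ψ ∝ e^{±κx} with κ = √(2m(U₀ − E))/ℏ = 1.364.
κa = 0.6014, sinh(κa) = 0.6384.
Matching ψ, ψ′ at both faces gives T = [1 + U₀² sinh²(κa) / (4E(U₀ − E))]⁻¹ = 1/1.408 = 0.710.

T = 0.710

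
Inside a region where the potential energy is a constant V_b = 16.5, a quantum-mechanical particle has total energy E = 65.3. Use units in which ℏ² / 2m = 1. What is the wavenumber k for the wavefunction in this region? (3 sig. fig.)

k = 6.99

With E > V_b the solution is oscillatory, ψ ∝ e^{±ikx} with k = √(2m(E − V_b))/ℏ.
k = √(2 × 0.5 × 48.8) = 6.986.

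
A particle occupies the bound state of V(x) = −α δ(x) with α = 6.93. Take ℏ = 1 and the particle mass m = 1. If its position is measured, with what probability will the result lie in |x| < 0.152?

The normalised bound state is ψ = √κ e^{−κ|x|} with κ = mα/ℏ² = 6.930.
P(|x| < d) = ∫_{−d}^{d} κ e^{−2κ|x|} dx = 1 − e^{−2κd} = 1 − e^{−2.107} = 0.8784.

P = 0.878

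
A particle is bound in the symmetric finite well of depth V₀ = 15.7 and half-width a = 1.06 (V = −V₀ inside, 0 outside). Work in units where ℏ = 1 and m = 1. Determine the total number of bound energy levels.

N = 4

The dimensionless depth is z₀ = a√(2mV₀)/ℏ = 1.06 × √(31.40) = 5.940.
The even/odd transcendental equations gain one root per π/2 in z₀, giving N = 1 + ⌊2z₀/π⌋ = 1 + ⌊3.781⌋ = 4.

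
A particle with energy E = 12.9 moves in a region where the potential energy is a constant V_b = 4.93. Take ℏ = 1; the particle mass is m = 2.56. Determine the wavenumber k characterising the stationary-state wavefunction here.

k = 6.39

With E > V_b the solution is oscillatory, ψ ∝ e^{±ikx} with k = √(2m(E − V_b))/ℏ.
k = √(2 × 2.56 × 7.97) = 6.388.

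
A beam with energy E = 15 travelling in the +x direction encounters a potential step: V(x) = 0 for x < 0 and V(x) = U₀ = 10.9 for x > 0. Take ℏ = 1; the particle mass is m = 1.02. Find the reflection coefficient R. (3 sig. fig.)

R = 0.0982

On each side the TISE gives plane waves with k = √(2m(E − V))/ℏ: k₁ = √(2·1.02·15) = 5.532, k₂ = √(2·1.02·4.1) = 2.892.
Matching ψ and ψ′ at x = 0 gives r = (k₁ − k₂)/(k₁ + k₂), so R = r² = 0.09819 and T = 1 − R = 0.9018.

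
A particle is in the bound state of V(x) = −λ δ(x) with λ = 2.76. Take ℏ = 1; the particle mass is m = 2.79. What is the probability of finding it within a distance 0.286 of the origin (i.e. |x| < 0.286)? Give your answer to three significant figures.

P = 0.988

The normalised bound state is ψ = √κ e^{−κ|x|} with κ = mλ/ℏ² = 7.700.
P(|x| < d) = ∫_{−d}^{d} κ e^{−2κ|x|} dx = 1 − e^{−2κd} = 1 − e^{−4.405} = 0.9878.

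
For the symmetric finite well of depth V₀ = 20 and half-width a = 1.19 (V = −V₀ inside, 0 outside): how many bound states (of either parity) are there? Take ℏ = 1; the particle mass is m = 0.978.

The dimensionless depth is z₀ = a√(2mV₀)/ℏ = 1.19 × √(39.12) = 7.443.
The even/odd transcendental equations gain one root per π/2 in z₀, giving N = 1 + ⌊2z₀/π⌋ = 1 + ⌊4.738⌋ = 5.

N = 5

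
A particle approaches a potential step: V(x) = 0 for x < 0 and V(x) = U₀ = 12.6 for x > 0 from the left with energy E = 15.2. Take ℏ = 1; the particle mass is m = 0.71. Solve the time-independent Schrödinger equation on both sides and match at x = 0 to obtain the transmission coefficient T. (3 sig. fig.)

On each side the TISE gives plane waves with k = √(2m(E − V))/ℏ: k₁ = √(2·0.71·15.2) = 4.646, k₂ = √(2·0.71·2.6) = 1.921.
Continuity of ψ and ψ′ at the step yields the reflection amplitude r = (k₁ − k₂)/(k₁ + k₂) = 0.4148; thus R = |r|² = 0.1721, T = 0.8279.

T = 0.828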